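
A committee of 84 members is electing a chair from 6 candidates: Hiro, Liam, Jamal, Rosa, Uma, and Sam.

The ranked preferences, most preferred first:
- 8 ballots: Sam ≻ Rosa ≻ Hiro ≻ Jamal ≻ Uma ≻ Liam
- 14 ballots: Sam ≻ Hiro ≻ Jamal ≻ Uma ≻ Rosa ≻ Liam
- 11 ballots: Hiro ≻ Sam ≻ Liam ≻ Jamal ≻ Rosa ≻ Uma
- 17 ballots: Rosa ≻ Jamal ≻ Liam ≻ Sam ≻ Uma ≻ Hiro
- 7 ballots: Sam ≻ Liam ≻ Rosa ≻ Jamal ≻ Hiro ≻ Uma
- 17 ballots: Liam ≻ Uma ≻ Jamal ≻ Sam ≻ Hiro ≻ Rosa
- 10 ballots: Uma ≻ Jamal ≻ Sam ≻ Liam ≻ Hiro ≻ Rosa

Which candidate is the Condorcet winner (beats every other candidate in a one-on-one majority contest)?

Jamal vs Hiro: 51–33
Jamal vs Liam: 49–35
Jamal vs Rosa: 52–32
Jamal vs Uma: 57–27
Jamal vs Sam: 44–40
Jamal beats every other candidate.

Jamal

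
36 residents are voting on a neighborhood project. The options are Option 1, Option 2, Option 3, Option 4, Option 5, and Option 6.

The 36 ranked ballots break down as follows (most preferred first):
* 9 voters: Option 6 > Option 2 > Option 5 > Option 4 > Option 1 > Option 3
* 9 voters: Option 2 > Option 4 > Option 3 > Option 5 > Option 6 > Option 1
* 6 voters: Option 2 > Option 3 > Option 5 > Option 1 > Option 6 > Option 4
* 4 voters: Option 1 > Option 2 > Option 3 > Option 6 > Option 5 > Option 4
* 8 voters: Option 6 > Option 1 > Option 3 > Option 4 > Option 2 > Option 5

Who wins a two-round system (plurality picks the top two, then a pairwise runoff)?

Option 2

Round 1 first-place votes: Option 1 4, Option 2 15, Option 3 0, Option 4 0, Option 5 0, Option 6 17. Option 6 and Option 2 advance.
Runoff: Option 6 is ranked above Option 2 on 17 ballots, Option 2 above Option 6 on 19.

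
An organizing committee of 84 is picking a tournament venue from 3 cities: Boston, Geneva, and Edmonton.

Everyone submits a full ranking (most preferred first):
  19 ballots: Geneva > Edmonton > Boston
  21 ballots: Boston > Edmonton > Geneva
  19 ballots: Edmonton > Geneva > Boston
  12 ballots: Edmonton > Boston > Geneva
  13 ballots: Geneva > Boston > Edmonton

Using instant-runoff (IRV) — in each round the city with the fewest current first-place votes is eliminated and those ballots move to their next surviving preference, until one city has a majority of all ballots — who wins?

Edmonton

Round 1: Boston 21, Geneva 32, Edmonton 31. Boston eliminated.
Round 2: Geneva 32, Edmonton 52. Edmonton has a majority (≥43).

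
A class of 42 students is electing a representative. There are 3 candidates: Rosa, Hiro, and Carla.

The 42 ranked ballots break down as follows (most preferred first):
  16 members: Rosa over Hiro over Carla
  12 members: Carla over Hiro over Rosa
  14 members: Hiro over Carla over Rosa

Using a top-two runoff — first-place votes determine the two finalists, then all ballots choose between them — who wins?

Round 1 first-place votes: Rosa 16, Hiro 14, Carla 12. Rosa and Hiro advance.
Runoff: Rosa is ranked above Hiro on 16 ballots, Hiro above Rosa on 26.

Hiro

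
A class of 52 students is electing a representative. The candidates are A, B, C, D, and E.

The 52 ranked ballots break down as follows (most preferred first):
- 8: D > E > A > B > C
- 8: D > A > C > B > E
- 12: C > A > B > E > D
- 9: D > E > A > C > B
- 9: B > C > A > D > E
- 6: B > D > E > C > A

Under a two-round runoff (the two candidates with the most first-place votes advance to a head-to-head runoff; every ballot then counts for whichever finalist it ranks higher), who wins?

Round 1 first-place votes: A 0, B 15, C 12, D 25, E 0. D and B advance.
Runoff: D is ranked above B on 25 ballots, B above D on 27.

B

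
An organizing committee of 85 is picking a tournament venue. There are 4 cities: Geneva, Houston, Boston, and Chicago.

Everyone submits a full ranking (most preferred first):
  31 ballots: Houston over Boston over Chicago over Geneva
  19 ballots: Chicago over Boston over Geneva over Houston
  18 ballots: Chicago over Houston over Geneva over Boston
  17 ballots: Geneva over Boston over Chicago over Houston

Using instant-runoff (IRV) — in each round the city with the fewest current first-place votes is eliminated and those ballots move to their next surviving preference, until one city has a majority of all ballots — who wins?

Chicago

Round 1: Geneva 17, Houston 31, Boston 0, Chicago 37. Boston eliminated.
Round 2: Geneva 17, Houston 31, Chicago 37. Geneva eliminated.
Round 3: Houston 31, Chicago 54. Chicago has a majority (≥43).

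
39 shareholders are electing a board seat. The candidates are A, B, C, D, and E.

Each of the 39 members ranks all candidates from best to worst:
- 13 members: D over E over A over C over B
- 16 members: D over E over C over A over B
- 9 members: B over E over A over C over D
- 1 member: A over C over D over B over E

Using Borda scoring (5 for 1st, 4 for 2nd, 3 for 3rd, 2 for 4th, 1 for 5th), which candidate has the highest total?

A: 13×3 + 16×2 + 9×3 + 1×5 = 103
B: 13×1 + 16×1 + 9×5 + 1×2 = 76
C: 13×2 + 16×3 + 9×2 + 1×4 = 96
D: 13×5 + 16×5 + 9×1 + 1×3 = 157
E: 13×4 + 16×4 + 9×4 + 1×1 = 153

D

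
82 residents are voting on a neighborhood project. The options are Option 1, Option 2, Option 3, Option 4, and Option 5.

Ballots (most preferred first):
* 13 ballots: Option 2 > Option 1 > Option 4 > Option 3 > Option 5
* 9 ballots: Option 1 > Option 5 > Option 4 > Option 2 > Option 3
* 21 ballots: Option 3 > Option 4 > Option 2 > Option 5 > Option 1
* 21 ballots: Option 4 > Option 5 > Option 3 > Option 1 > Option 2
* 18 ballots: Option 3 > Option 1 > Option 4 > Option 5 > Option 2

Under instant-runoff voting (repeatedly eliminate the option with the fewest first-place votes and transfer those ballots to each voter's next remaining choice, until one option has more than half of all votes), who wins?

Option 4

Round 1: Option 1 9, Option 2 13, Option 3 39, Option 4 21, Option 5 0. Option 5 eliminated.
Round 2: Option 1 9, Option 2 13, Option 3 39, Option 4 21. Option 1 eliminated.
Round 3: Option 2 13, Option 3 39, Option 4 30. Option 2 eliminated.
Round 4: Option 3 39, Option 4 43. Option 4 has a majority (≥42).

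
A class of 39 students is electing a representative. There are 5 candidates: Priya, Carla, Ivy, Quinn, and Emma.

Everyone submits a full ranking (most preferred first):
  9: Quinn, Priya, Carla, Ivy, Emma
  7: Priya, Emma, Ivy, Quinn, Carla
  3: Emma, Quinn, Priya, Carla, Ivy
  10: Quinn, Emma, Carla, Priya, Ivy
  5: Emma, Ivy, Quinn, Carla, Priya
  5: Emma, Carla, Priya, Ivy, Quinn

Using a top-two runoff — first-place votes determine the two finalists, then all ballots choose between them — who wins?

Round 1 first-place votes: Priya 7, Carla 0, Ivy 0, Quinn 19, Emma 13. Quinn and Emma advance.
Runoff: Quinn is ranked above Emma on 19 ballots, Emma above Quinn on 20.

Emma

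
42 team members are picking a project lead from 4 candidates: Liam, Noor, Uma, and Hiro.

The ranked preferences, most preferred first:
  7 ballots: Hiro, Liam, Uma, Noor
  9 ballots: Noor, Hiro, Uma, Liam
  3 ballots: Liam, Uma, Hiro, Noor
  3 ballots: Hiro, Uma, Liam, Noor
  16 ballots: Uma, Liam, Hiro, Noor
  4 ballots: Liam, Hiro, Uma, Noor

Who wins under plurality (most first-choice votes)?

First-place votes: Liam 7, Noor 9, Uma 16, Hiro 10.

Uma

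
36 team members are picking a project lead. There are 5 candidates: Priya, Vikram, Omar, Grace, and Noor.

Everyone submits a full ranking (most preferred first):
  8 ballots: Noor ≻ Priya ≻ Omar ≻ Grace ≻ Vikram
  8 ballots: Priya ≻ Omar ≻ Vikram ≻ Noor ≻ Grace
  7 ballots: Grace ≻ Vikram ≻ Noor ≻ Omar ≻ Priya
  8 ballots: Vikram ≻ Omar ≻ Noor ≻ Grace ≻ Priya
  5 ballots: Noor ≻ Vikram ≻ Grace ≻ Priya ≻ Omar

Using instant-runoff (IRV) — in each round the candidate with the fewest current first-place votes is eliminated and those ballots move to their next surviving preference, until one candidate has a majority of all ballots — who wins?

Round 1: Priya 8, Vikram 8, Omar 0, Grace 7, Noor 13. Omar eliminated.
Round 2: Priya 8, Vikram 8, Grace 7, Noor 13. Grace eliminated.
Round 3: Priya 8, Vikram 15, Noor 13. Priya eliminated.
Round 4: Vikram 23, Noor 13. Vikram has a majority (≥19).

Vikram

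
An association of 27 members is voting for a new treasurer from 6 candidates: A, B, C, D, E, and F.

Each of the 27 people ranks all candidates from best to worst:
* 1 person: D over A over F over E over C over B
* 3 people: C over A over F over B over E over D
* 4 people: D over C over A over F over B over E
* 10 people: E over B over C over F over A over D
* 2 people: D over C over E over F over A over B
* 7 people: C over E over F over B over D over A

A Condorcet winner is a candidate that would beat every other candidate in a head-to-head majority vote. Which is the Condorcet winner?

C vs A: 26–1
C vs B: 17–10
C vs D: 20–7
C vs E: 16–11
C vs F: 26–1
C beats every other candidate.

C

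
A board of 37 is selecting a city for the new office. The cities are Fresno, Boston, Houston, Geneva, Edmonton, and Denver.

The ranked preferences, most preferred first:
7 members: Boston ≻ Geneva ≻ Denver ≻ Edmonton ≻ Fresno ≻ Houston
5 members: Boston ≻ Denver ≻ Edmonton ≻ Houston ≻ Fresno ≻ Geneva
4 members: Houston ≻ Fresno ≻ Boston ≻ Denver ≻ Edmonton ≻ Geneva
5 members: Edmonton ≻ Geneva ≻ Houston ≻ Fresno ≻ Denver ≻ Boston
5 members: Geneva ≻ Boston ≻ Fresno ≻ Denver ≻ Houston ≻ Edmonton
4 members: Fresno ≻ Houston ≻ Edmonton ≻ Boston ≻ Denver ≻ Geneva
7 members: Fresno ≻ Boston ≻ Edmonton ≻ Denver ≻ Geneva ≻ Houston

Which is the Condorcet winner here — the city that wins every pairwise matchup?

Fresno

Fresno vs Boston: 20–17
Fresno vs Houston: 23–14
Fresno vs Geneva: 20–17
Fresno vs Edmonton: 20–17
Fresno vs Denver: 25–12
Fresno beats every other city.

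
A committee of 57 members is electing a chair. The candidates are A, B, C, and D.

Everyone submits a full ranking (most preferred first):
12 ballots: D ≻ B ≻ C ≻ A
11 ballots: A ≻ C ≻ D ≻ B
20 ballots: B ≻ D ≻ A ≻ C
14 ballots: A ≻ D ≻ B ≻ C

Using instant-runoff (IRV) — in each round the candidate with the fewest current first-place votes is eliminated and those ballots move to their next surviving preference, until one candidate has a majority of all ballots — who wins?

Round 1: A 25, B 20, C 0, D 12. C eliminated.
Round 2: A 25, B 20, D 12. D eliminated.
Round 3: A 25, B 32. B has a majority (≥29).

B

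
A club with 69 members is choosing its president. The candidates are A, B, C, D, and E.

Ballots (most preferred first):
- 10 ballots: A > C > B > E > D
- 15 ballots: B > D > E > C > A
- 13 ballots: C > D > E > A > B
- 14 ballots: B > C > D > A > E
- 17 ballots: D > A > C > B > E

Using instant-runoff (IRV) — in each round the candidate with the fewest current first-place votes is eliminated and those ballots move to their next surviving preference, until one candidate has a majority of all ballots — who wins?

Round 1: A 10, B 29, C 13, D 17, E 0. E eliminated.
Round 2: A 10, B 29, C 13, D 17. A eliminated.
Round 3: B 29, C 23, D 17. D eliminated.
Round 4: B 29, C 40. C has a majority (≥35).

C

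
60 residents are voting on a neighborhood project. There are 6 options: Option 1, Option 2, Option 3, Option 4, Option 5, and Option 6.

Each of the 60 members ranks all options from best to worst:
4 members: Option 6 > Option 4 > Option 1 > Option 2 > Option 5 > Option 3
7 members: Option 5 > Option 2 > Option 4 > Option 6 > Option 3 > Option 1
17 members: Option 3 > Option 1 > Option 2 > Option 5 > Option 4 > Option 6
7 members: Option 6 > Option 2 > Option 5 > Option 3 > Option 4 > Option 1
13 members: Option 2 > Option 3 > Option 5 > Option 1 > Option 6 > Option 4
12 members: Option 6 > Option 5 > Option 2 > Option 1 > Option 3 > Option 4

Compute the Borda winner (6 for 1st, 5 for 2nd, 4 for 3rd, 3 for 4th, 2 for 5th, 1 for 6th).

Option 2

Option 1: 4×4 + 7×1 + 17×5 + 7×1 + 13×3 + 12×3 = 190
Option 2: 4×3 + 7×5 + 17×4 + 7×5 + 13×6 + 12×4 = 276
Option 3: 4×1 + 7×2 + 17×6 + 7×3 + 13×5 + 12×2 = 230
Option 4: 4×5 + 7×4 + 17×2 + 7×2 + 13×1 + 12×1 = 121
Option 5: 4×2 + 7×6 + 17×3 + 7×4 + 13×4 + 12×5 = 241
Option 6: 4×6 + 7×3 + 17×1 + 7×6 + 13×2 + 12×6 = 202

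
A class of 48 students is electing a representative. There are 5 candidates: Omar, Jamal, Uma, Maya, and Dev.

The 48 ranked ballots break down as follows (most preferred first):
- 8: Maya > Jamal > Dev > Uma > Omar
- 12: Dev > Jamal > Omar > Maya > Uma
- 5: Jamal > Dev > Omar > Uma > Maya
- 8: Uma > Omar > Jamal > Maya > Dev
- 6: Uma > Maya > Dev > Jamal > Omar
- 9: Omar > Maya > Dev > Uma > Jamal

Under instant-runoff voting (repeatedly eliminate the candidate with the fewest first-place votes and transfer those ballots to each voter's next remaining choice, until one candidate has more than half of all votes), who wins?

Dev

Round 1: Omar 9, Jamal 5, Uma 14, Maya 8, Dev 12. Jamal eliminated.
Round 2: Omar 9, Uma 14, Maya 8, Dev 17. Maya eliminated.
Round 3: Omar 9, Uma 14, Dev 25. Dev has a majority (≥25).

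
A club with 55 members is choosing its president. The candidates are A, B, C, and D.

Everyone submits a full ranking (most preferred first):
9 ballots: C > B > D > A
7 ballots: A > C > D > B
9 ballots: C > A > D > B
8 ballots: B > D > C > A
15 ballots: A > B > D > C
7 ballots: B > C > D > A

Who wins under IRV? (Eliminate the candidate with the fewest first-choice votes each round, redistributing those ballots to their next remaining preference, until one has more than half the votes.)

Round 1: A 22, B 15, C 18, D 0. D eliminated.
Round 2: A 22, B 15, C 18. B eliminated.
Round 3: A 22, C 33. C has a majority (≥28).

C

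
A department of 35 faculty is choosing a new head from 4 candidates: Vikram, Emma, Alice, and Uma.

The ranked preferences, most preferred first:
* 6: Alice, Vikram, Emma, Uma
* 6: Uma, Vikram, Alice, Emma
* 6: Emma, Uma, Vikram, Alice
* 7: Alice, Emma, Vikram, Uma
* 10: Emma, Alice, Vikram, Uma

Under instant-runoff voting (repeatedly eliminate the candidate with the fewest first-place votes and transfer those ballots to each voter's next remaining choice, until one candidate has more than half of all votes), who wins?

Round 1: Vikram 0, Emma 16, Alice 13, Uma 6. Vikram eliminated.
Round 2: Emma 16, Alice 13, Uma 6. Uma eliminated.
Round 3: Emma 16, Alice 19. Alice has a majority (≥18).

Alice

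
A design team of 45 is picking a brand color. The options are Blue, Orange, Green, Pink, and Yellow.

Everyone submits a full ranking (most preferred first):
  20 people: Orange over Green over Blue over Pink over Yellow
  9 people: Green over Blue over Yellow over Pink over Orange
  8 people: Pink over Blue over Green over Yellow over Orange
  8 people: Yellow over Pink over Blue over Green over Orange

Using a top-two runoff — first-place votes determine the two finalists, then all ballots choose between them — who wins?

Green

Round 1 first-place votes: Blue 0, Orange 20, Green 9, Pink 8, Yellow 8. Orange and Green advance.
Runoff: Orange is ranked above Green on 20 ballots, Green above Orange on 25.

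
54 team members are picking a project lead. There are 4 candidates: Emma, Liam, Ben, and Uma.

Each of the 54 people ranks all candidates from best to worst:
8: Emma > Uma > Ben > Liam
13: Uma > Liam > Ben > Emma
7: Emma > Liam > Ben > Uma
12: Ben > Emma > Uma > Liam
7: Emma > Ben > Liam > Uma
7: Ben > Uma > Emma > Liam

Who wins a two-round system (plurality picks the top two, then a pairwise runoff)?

Ben

Round 1 first-place votes: Emma 22, Liam 0, Ben 19, Uma 13. Emma and Ben advance.
Runoff: Emma is ranked above Ben on 22 ballots, Ben above Emma on 32.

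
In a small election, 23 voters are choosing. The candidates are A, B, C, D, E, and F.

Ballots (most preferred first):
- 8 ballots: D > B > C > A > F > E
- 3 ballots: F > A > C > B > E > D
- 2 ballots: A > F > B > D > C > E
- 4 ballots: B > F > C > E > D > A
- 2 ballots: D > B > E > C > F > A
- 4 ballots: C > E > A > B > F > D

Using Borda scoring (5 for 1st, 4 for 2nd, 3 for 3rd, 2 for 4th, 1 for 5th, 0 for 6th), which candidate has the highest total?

B

A: 8×2 + 3×4 + 2×5 + 4×0 + 2×0 + 4×3 = 50
B: 8×4 + 3×2 + 2×3 + 4×5 + 2×4 + 4×2 = 80
C: 8×3 + 3×3 + 2×1 + 4×3 + 2×2 + 4×5 = 71
D: 8×5 + 3×0 + 2×2 + 4×1 + 2×5 + 4×0 = 58
E: 8×0 + 3×1 + 2×0 + 4×2 + 2×3 + 4×4 = 33
F: 8×1 + 3×5 + 2×4 + 4×4 + 2×1 + 4×1 = 53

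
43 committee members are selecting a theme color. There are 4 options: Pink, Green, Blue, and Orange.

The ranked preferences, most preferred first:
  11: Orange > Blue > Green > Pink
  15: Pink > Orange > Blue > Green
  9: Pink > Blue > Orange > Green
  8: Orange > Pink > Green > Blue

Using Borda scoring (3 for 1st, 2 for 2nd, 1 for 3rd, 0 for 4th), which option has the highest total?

Orange

Pink: 11×0 + 15×3 + 9×3 + 8×2 = 88
Green: 11×1 + 15×0 + 9×0 + 8×1 = 19
Blue: 11×2 + 15×1 + 9×2 + 8×0 = 55
Orange: 11×3 + 15×2 + 9×1 + 8×3 = 96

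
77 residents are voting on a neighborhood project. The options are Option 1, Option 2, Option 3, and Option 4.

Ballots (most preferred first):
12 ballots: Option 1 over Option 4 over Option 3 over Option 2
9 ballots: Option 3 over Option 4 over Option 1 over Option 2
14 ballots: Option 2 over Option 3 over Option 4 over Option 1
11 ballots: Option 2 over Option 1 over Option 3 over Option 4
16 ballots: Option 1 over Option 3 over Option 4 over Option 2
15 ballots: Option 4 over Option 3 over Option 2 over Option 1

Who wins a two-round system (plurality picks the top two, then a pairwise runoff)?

Option 2

Round 1 first-place votes: Option 1 28, Option 2 25, Option 3 9, Option 4 15. Option 1 and Option 2 advance.
Runoff: Option 1 is ranked above Option 2 on 37 ballots, Option 2 above Option 1 on 40.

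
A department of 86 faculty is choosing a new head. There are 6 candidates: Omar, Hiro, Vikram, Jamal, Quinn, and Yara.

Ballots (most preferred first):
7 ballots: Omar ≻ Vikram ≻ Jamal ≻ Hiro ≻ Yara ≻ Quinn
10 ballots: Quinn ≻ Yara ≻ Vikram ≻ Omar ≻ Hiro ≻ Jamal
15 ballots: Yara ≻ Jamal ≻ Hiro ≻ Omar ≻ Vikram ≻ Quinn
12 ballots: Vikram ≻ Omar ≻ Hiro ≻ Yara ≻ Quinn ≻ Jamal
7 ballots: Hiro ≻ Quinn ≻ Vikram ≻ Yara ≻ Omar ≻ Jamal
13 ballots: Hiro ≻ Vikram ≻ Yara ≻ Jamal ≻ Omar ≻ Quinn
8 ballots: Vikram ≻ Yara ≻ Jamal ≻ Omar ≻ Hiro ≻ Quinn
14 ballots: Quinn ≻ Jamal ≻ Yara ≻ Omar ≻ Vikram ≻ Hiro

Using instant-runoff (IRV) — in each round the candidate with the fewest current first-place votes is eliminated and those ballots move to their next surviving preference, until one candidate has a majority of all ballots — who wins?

Round 1: Omar 7, Hiro 20, Vikram 20, Jamal 0, Quinn 24, Yara 15. Jamal eliminated.
Round 2: Omar 7, Hiro 20, Vikram 20, Quinn 24, Yara 15. Omar eliminated.
Round 3: Hiro 20, Vikram 27, Quinn 24, Yara 15. Yara eliminated.
Round 4: Hiro 35, Vikram 27, Quinn 24. Quinn eliminated.
Round 5: Hiro 35, Vikram 51. Vikram has a majority (≥44).

Vikram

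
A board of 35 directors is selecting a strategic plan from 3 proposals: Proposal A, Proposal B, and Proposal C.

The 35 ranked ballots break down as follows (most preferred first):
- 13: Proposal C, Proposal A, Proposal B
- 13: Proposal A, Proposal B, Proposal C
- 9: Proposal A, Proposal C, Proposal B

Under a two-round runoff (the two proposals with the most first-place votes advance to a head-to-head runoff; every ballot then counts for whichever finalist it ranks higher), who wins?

Round 1 first-place votes: Proposal A 22, Proposal B 0, Proposal C 13. Proposal A and Proposal C advance.
Runoff: Proposal A is ranked above Proposal C on 22 ballots, Proposal C above Proposal A on 13.

Proposal A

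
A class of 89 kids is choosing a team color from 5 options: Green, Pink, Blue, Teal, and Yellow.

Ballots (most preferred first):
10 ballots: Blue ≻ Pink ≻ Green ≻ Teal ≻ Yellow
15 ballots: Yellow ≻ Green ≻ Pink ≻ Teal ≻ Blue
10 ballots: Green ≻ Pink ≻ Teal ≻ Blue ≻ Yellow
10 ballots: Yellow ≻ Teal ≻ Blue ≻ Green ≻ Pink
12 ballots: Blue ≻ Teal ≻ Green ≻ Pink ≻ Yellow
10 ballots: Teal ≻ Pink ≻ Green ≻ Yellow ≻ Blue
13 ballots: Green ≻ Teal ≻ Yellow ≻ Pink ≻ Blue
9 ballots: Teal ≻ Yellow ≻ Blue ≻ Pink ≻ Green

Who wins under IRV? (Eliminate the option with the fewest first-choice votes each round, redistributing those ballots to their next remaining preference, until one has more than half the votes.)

Round 1: Green 23, Pink 0, Blue 22, Teal 19, Yellow 25. Pink eliminated.
Round 2: Green 23, Blue 22, Teal 19, Yellow 25. Teal eliminated.
Round 3: Green 33, Blue 22, Yellow 34. Blue eliminated.
Round 4: Green 55, Yellow 34. Green has a majority (≥45).

Green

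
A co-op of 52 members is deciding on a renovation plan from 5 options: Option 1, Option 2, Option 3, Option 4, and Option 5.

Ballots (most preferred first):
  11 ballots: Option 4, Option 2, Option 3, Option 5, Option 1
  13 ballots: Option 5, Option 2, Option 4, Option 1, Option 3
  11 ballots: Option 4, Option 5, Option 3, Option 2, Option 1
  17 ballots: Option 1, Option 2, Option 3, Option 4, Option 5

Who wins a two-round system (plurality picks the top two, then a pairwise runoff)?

Round 1 first-place votes: Option 1 17, Option 2 0, Option 3 0, Option 4 22, Option 5 13. Option 4 and Option 1 advance.
Runoff: Option 4 is ranked above Option 1 on 35 ballots, Option 1 above Option 4 on 17.

Option 4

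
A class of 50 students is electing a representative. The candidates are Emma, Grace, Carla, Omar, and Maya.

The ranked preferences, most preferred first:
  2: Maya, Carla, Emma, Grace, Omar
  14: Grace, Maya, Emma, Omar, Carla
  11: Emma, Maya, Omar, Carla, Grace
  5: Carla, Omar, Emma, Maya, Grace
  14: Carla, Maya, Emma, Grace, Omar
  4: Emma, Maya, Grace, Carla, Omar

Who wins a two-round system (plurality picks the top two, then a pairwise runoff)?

Round 1 first-place votes: Emma 15, Grace 14, Carla 19, Omar 0, Maya 2. Carla and Emma advance.
Runoff: Carla is ranked above Emma on 21 ballots, Emma above Carla on 29.

Emma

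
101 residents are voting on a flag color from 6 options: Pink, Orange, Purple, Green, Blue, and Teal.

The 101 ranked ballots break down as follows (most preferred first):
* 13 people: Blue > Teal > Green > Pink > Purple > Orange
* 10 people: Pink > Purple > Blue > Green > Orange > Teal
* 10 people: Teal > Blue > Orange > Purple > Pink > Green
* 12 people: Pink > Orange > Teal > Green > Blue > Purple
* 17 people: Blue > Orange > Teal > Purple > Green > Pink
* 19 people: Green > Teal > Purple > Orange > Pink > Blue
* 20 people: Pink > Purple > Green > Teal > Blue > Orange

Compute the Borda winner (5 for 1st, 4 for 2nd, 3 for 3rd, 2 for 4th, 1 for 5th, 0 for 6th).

Teal

Pink: 13×2 + 10×5 + 10×1 + 12×5 + 17×0 + 19×1 + 20×5 = 265
Orange: 13×0 + 10×1 + 10×3 + 12×4 + 17×4 + 19×2 + 20×0 = 194
Purple: 13×1 + 10×4 + 10×2 + 12×0 + 17×2 + 19×3 + 20×4 = 244
Green: 13×3 + 10×2 + 10×0 + 12×2 + 17×1 + 19×5 + 20×3 = 255
Blue: 13×5 + 10×3 + 10×4 + 12×1 + 17×5 + 19×0 + 20×1 = 252
Teal: 13×4 + 10×0 + 10×5 + 12×3 + 17×3 + 19×4 + 20×2 = 305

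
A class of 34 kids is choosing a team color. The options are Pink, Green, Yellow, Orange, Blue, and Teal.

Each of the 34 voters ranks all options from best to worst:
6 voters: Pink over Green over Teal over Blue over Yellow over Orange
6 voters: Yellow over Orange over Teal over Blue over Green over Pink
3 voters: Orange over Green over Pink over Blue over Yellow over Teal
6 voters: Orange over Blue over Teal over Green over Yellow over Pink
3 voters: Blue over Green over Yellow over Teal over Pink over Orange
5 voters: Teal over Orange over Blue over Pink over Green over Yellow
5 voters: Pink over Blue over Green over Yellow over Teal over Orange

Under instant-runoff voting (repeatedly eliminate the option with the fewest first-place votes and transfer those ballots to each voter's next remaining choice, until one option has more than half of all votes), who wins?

Orange

Round 1: Pink 11, Green 0, Yellow 6, Orange 9, Blue 3, Teal 5. Green eliminated.
Round 2: Pink 11, Yellow 6, Orange 9, Blue 3, Teal 5. Blue eliminated.
Round 3: Pink 11, Yellow 9, Orange 9, Teal 5. Teal eliminated.
Round 4: Pink 11, Yellow 9, Orange 14. Yellow eliminated.
Round 5: Pink 14, Orange 20. Orange has a majority (≥18).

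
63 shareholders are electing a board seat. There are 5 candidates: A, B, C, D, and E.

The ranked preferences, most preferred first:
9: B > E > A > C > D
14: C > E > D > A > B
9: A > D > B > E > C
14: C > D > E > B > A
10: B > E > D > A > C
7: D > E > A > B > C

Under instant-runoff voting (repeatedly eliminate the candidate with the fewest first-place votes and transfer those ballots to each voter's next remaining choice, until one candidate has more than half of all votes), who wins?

Round 1: A 9, B 19, C 28, D 7, E 0. E eliminated.
Round 2: A 9, B 19, C 28, D 7. D eliminated.
Round 3: A 16, B 19, C 28. A eliminated.
Round 4: B 35, C 28. B has a majority (≥32).

B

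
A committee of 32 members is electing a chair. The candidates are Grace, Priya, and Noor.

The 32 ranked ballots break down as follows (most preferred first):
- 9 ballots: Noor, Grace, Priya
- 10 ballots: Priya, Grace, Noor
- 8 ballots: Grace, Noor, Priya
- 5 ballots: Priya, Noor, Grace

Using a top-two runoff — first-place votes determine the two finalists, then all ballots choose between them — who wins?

Round 1 first-place votes: Grace 8, Priya 15, Noor 9. Priya and Noor advance.
Runoff: Priya is ranked above Noor on 15 ballots, Noor above Priya on 17.

Noor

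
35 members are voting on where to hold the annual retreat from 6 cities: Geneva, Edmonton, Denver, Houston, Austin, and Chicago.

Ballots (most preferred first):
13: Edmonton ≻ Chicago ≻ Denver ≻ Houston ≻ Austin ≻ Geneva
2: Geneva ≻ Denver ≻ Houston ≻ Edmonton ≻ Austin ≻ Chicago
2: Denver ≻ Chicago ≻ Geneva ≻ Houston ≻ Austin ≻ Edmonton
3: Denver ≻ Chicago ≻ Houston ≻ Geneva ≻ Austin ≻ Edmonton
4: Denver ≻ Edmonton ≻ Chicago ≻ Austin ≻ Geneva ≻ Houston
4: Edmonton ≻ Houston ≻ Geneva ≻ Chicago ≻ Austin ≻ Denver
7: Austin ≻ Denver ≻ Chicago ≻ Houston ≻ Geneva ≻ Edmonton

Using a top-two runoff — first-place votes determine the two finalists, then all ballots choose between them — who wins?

Denver

Round 1 first-place votes: Geneva 2, Edmonton 17, Denver 9, Houston 0, Austin 7, Chicago 0. Edmonton and Denver advance.
Runoff: Edmonton is ranked above Denver on 17 ballots, Denver above Edmonton on 18.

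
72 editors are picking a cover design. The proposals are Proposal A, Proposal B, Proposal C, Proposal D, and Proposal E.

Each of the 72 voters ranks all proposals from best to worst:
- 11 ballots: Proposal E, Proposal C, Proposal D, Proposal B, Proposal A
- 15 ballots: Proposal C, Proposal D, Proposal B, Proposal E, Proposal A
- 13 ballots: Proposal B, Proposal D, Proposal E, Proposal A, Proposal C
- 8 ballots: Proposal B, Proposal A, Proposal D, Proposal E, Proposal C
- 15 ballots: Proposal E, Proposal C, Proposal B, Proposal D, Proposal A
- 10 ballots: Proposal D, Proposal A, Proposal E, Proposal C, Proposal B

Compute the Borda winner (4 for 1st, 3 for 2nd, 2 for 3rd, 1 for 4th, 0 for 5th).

Proposal D

Proposal A: 11×0 + 15×0 + 13×1 + 8×3 + 15×0 + 10×3 = 67
Proposal B: 11×1 + 15×2 + 13×4 + 8×4 + 15×2 + 10×0 = 155
Proposal C: 11×3 + 15×4 + 13×0 + 8×0 + 15×3 + 10×1 = 148
Proposal D: 11×2 + 15×3 + 13×3 + 8×2 + 15×1 + 10×4 = 177
Proposal E: 11×4 + 15×1 + 13×2 + 8×1 + 15×4 + 10×2 = 173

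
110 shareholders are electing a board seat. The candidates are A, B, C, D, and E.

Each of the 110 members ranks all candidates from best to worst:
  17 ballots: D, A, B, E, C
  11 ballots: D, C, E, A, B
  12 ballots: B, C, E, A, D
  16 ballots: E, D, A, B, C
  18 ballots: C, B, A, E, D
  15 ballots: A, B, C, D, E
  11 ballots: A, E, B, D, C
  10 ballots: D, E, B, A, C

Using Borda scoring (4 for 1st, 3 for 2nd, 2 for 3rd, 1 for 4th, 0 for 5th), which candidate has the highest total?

A

A: 17×3 + 11×1 + 12×1 + 16×2 + 18×2 + 15×4 + 11×4 + 10×1 = 256
B: 17×2 + 11×0 + 12×4 + 16×1 + 18×3 + 15×3 + 11×2 + 10×2 = 239
C: 17×0 + 11×3 + 12×3 + 16×0 + 18×4 + 15×2 + 11×0 + 10×0 = 171
D: 17×4 + 11×4 + 12×0 + 16×3 + 18×0 + 15×1 + 11×1 + 10×4 = 226
E: 17×1 + 11×2 + 12×2 + 16×4 + 18×1 + 15×0 + 11×3 + 10×3 = 208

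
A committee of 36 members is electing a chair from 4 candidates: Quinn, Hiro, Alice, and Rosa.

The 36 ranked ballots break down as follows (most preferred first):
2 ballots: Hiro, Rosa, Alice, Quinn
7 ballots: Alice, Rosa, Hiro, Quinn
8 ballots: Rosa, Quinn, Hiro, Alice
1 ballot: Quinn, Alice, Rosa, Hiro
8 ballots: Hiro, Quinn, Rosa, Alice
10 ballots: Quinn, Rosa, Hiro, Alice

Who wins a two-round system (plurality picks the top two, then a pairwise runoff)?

Quinn

Round 1 first-place votes: Quinn 11, Hiro 10, Alice 7, Rosa 8. Quinn and Hiro advance.
Runoff: Quinn is ranked above Hiro on 19 ballots, Hiro above Quinn on 17.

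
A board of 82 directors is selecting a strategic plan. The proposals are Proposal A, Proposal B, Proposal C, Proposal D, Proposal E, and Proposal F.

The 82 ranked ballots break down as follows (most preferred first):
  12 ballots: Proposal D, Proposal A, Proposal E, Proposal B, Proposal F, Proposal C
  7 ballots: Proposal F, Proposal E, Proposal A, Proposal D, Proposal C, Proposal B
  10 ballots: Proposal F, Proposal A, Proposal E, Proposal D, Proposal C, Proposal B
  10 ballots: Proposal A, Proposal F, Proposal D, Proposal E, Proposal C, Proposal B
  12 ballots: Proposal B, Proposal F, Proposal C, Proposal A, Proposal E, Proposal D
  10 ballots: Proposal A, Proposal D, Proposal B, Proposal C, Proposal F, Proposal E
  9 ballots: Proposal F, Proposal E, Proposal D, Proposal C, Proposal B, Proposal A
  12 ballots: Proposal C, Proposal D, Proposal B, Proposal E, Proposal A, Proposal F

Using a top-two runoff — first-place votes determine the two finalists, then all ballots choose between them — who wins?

Round 1 first-place votes: Proposal A 20, Proposal B 12, Proposal C 12, Proposal D 12, Proposal E 0, Proposal F 26. Proposal F and Proposal A advance.
Runoff: Proposal F is ranked above Proposal A on 38 ballots, Proposal A above Proposal F on 44.

Proposal A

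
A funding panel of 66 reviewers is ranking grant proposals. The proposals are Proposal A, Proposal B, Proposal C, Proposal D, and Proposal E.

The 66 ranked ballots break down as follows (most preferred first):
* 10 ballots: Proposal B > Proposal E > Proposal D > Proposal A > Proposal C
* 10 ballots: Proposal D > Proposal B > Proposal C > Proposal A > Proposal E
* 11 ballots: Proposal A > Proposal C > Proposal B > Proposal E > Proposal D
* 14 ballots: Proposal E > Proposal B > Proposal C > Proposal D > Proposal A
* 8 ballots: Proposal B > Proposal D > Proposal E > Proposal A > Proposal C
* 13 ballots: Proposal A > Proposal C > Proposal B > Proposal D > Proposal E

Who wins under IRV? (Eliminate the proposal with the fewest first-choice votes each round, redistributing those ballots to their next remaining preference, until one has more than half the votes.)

Round 1: Proposal A 24, Proposal B 18, Proposal C 0, Proposal D 10, Proposal E 14. Proposal C eliminated.
Round 2: Proposal A 24, Proposal B 18, Proposal D 10, Proposal E 14. Proposal D eliminated.
Round 3: Proposal A 24, Proposal B 28, Proposal E 14. Proposal E eliminated.
Round 4: Proposal A 24, Proposal B 42. Proposal B has a majority (≥34).

Proposal B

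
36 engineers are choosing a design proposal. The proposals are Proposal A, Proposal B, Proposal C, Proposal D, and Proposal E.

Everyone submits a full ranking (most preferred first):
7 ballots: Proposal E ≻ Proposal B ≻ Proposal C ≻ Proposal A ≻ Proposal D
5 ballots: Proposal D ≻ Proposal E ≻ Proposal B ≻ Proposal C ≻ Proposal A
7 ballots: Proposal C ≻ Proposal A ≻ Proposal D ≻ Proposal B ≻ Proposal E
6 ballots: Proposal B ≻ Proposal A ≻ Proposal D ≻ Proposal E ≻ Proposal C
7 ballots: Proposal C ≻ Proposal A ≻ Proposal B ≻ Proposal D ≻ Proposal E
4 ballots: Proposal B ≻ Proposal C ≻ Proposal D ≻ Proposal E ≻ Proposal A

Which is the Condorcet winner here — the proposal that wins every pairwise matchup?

Proposal B vs Proposal A: 22–14
Proposal B vs Proposal C: 22–14
Proposal B vs Proposal D: 24–12
Proposal B vs Proposal E: 24–12
Proposal B beats every other proposal.

Proposal B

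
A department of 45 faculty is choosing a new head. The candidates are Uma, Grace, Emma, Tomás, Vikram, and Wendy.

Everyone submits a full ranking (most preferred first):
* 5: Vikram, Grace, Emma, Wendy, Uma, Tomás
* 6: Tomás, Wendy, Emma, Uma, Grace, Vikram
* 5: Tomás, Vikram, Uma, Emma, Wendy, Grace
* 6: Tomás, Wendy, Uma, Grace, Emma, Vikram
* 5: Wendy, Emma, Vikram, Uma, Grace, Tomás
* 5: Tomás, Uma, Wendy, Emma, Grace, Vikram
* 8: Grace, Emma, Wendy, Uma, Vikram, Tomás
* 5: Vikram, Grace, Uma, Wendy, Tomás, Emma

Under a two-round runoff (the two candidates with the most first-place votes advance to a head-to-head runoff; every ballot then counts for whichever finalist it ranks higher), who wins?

Round 1 first-place votes: Uma 0, Grace 8, Emma 0, Tomás 22, Vikram 10, Wendy 5. Tomás and Vikram advance.
Runoff: Tomás is ranked above Vikram on 22 ballots, Vikram above Tomás on 23.

Vikram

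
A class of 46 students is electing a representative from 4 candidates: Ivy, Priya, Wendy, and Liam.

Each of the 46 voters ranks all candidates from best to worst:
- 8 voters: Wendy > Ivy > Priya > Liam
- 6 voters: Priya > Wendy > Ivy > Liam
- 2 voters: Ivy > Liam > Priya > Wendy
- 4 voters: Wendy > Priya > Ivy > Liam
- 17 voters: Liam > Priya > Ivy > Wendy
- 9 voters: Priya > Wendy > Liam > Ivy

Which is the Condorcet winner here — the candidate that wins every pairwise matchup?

Priya vs Ivy: 36–10
Priya vs Wendy: 34–12
Priya vs Liam: 27–19
Priya beats every other candidate.

Priya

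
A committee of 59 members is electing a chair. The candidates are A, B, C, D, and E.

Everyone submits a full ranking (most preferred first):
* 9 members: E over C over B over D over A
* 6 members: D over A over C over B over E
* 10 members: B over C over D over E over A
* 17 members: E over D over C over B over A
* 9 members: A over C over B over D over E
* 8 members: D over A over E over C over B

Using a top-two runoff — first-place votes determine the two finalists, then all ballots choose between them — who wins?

Round 1 first-place votes: A 9, B 10, C 0, D 14, E 26. E and D advance.
Runoff: E is ranked above D on 26 ballots, D above E on 33.

D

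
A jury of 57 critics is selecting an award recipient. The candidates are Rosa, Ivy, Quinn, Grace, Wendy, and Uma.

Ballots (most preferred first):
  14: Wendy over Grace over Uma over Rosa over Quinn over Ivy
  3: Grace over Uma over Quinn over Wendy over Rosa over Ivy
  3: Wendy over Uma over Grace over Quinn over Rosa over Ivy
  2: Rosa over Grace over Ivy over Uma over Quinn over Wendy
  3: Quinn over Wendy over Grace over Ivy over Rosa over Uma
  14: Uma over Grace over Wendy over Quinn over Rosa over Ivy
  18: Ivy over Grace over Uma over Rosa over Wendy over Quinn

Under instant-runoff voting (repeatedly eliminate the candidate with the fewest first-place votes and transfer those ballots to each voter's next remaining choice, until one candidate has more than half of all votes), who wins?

Round 1: Rosa 2, Ivy 18, Quinn 3, Grace 3, Wendy 17, Uma 14. Rosa eliminated.
Round 2: Ivy 18, Quinn 3, Grace 5, Wendy 17, Uma 14. Quinn eliminated.
Round 3: Ivy 18, Grace 5, Wendy 20, Uma 14. Grace eliminated.
Round 4: Ivy 20, Wendy 20, Uma 17. Uma eliminated.
Round 5: Ivy 20, Wendy 37. Wendy has a majority (≥29).

Wendy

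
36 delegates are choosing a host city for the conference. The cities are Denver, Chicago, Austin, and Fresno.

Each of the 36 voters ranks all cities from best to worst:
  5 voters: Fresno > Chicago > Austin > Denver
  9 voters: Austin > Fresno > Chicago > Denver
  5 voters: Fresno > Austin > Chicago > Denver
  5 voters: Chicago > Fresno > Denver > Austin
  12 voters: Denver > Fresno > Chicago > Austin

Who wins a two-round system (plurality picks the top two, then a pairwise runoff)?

Fresno

Round 1 first-place votes: Denver 12, Chicago 5, Austin 9, Fresno 10. Denver and Fresno advance.
Runoff: Denver is ranked above Fresno on 12 ballots, Fresno above Denver on 24.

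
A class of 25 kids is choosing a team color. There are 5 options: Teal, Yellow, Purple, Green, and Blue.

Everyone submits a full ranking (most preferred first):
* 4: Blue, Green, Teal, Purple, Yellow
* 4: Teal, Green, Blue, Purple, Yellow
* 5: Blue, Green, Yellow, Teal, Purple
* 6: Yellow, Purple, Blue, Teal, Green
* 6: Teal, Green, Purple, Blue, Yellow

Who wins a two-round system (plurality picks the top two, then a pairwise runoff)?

Round 1 first-place votes: Teal 10, Yellow 6, Purple 0, Green 0, Blue 9. Teal and Blue advance.
Runoff: Teal is ranked above Blue on 10 ballots, Blue above Teal on 15.

Blue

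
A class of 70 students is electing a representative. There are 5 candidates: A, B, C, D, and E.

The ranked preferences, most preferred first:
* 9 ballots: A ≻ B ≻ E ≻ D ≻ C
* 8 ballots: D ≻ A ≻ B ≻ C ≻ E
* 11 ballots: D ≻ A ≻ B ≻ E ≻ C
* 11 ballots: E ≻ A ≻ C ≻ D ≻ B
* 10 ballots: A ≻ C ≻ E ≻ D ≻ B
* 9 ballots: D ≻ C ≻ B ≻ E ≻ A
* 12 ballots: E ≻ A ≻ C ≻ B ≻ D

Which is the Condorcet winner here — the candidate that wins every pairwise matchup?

A vs B: 61–9
A vs C: 61–9
A vs D: 42–28
A vs E: 38–32
A beats every other candidate.

A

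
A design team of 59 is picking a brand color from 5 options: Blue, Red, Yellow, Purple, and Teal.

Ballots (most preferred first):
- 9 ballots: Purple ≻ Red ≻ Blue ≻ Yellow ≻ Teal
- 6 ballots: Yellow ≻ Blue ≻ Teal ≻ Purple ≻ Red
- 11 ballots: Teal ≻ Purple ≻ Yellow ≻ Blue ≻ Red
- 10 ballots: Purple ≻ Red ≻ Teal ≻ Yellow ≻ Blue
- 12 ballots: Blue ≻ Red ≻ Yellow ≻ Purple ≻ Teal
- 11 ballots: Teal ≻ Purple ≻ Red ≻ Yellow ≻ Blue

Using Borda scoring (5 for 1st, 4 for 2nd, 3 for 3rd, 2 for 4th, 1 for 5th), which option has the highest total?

Blue: 9×3 + 6×4 + 11×2 + 10×1 + 12×5 + 11×1 = 154
Red: 9×4 + 6×1 + 11×1 + 10×4 + 12×4 + 11×3 = 174
Yellow: 9×2 + 6×5 + 11×3 + 10×2 + 12×3 + 11×2 = 159
Purple: 9×5 + 6×2 + 11×4 + 10×5 + 12×2 + 11×4 = 219
Teal: 9×1 + 6×3 + 11×5 + 10×3 + 12×1 + 11×5 = 179

Purple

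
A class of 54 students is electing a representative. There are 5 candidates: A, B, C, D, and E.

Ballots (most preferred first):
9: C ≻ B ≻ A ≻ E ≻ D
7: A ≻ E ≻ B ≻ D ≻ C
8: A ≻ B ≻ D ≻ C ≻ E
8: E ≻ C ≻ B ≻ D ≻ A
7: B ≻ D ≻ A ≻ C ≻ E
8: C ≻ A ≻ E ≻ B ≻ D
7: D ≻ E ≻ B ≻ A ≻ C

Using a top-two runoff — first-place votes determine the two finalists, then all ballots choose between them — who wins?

A

Round 1 first-place votes: A 15, B 7, C 17, D 7, E 8. C and A advance.
Runoff: C is ranked above A on 25 ballots, A above C on 29.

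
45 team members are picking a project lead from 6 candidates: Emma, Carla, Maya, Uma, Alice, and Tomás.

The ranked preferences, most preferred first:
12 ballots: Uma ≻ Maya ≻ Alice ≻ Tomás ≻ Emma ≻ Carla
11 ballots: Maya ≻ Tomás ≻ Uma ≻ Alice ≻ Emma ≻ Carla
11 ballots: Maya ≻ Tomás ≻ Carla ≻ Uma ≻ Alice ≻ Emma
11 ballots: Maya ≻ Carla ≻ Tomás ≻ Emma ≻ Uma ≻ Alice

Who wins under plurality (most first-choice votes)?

Maya

First-place votes: Emma 0, Carla 0, Maya 33, Uma 12, Alice 0, Tomás 0.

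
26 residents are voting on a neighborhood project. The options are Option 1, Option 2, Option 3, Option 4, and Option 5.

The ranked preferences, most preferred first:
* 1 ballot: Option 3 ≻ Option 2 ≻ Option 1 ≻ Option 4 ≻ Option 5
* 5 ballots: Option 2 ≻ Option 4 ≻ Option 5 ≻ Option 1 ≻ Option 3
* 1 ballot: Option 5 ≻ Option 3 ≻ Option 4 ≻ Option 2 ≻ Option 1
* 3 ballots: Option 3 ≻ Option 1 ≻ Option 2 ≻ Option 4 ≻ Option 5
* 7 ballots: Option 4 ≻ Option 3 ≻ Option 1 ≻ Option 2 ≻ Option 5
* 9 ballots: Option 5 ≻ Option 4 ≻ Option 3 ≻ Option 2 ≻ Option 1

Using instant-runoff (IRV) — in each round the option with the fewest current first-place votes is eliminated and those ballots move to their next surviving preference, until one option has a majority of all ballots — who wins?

Round 1: Option 1 0, Option 2 5, Option 3 4, Option 4 7, Option 5 10. Option 1 eliminated.
Round 2: Option 2 5, Option 3 4, Option 4 7, Option 5 10. Option 3 eliminated.
Round 3: Option 2 9, Option 4 7, Option 5 10. Option 4 eliminated.
Round 4: Option 2 16, Option 5 10. Option 2 has a majority (≥14).

Option 2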